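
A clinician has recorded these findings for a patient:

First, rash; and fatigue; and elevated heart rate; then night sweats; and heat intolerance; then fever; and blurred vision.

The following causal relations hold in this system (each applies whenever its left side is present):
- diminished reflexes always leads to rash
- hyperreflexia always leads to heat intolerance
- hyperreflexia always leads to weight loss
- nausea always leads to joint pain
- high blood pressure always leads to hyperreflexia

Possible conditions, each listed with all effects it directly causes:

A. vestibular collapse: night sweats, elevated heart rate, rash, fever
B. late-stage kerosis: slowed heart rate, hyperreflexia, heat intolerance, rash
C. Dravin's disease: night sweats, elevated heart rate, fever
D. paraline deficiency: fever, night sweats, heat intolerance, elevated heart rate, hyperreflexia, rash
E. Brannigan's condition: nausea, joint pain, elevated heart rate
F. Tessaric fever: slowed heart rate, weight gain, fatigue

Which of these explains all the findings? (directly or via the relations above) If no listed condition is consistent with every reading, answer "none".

none

Checking each candidate against the observations:
(A) vestibular collapse — rash yes; fatigue NO; elevated heart rate yes; night sweats yes; heat intolerance NO; fever yes; blurred vision NO
(B) late-stage kerosis — fails on fatigue, elevated heart rate, night sweats, fever, blurred vision (predicts slowed heart rate, not elevated heart rate)
(C) Dravin's disease — rash NO; fatigue NO; elevated heart rate yes; night sweats yes; heat intolerance NO; fever yes; blurred vision NO
(D) paraline deficiency — does not account for fatigue, blurred vision
(E) Brannigan's condition — does not account for rash, fatigue, night sweats, heat intolerance, fever, blurred vision
(F) Tessaric fever — rash NO; fatigue yes; elevated heart rate NO; night sweats NO; heat intolerance NO; fever NO; blurred vision NO
Every candidate fails on at least one observation.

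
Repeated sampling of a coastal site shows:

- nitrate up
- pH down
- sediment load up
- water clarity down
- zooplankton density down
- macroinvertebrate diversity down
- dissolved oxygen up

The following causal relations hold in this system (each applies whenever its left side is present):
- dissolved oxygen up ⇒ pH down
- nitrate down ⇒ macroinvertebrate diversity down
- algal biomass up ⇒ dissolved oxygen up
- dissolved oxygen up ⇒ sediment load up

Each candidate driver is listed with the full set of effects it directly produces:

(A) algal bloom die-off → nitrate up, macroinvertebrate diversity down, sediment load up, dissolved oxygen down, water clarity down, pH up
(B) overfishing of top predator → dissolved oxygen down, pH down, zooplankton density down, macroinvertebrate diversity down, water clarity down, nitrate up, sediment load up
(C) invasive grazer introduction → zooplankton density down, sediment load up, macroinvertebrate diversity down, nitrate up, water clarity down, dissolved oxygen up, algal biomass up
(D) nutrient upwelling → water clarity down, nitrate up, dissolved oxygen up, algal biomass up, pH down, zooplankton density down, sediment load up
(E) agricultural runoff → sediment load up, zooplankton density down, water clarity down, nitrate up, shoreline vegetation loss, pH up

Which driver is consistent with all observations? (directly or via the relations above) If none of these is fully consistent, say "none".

Per-candidate check:
(A) algal bloom die-off — fails on pH down, zooplankton density down, dissolved oxygen up (predicts pH up, not pH down; predicts dissolved oxygen down, not dissolved oxygen up)
(B) overfishing of top predator — nitrate up +; pH down +; sediment load up +; water clarity down +; zooplankton density down +; macroinvertebrate diversity down +; dissolved oxygen up -
(C) invasive grazer introduction — nitrate up +; pH down + (through dissolved oxygen up → pH down); sediment load up +; water clarity down +; zooplankton density down +; macroinvertebrate diversity down +; dissolved oxygen up +
(D) nutrient upwelling — nitrate up +; pH down +; sediment load up +; water clarity down +; zooplankton density down +; macroinvertebrate diversity down -; dissolved oxygen up +
(E) agricultural runoff — fails on pH down, macroinvertebrate diversity down, dissolved oxygen up (predicts pH up, not pH down)
Only (C) is consistent with every observation.

C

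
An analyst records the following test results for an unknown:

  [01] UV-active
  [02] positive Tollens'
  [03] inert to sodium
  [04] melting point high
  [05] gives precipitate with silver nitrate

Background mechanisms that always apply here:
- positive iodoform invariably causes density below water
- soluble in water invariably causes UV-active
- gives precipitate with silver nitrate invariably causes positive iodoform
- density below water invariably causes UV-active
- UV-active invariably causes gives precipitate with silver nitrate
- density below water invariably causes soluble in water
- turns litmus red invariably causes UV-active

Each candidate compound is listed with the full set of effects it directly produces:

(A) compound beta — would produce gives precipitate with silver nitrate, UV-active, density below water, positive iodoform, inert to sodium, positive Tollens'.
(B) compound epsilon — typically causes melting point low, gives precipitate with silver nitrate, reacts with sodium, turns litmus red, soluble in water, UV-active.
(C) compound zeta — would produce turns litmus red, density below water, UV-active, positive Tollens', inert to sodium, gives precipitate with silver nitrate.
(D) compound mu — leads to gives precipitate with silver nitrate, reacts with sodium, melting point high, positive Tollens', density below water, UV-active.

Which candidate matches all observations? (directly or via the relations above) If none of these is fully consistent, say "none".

Testing each hypothesis:
(A) compound beta — UV-active ✓; positive Tollens' ✓; inert to sodium ✓; melting point high ✗; gives precipitate with silver nitrate ✓
(B) compound epsilon — fails on positive Tollens', inert to sodium, melting point high (predicts reacts with sodium, not inert to sodium; predicts melting point low, not melting point high)
(C) compound zeta — does not account for melting point high
(D) compound mu — fails on inert to sodium (predicts reacts with sodium, not inert to sodium)
None of the listed candidates fits everything.

none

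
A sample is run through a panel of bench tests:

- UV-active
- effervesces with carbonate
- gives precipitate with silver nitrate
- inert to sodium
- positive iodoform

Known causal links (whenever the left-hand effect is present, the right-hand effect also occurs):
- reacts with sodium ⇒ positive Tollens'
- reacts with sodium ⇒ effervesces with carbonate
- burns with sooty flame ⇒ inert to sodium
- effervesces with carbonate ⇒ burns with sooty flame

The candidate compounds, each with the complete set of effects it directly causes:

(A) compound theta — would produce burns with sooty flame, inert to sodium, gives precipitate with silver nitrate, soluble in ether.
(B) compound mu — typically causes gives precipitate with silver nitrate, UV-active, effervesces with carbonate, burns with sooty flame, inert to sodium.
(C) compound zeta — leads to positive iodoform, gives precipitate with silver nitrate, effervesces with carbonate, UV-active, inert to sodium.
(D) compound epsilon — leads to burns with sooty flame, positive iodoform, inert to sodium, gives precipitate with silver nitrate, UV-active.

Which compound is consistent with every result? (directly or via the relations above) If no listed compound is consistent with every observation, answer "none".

C

Testing each hypothesis:
(A) compound theta — does not account for UV-active, effervesces with carbonate, positive iodoform
(B) compound mu — does not account for positive iodoform
(C) compound zeta — accounts for every observation
(D) compound epsilon — does not account for effervesces with carbonate
(C) is the only candidate with no mismatches.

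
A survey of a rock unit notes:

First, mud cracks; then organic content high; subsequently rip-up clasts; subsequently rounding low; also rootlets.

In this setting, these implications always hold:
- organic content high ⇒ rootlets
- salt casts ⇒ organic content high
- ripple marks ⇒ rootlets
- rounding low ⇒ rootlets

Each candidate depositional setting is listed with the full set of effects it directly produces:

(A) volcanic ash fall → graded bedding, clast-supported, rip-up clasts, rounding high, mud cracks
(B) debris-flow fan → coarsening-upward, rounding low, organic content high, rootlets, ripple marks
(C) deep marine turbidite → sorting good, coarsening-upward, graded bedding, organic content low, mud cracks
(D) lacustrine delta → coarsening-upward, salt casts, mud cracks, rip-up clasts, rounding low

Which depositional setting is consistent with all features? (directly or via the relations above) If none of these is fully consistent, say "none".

Checking each candidate against the observations:
(A) volcanic ash fall — fails on organic content high, rounding low, rootlets (predicts rounding high, not rounding low)
(B) debris-flow fan — does not account for mud cracks, rip-up clasts
(C) deep marine turbidite — fails on organic content high, rip-up clasts, rounding low, rootlets (predicts organic content low, not organic content high)
(D) lacustrine delta — accounts for every observation (organic content high by salt casts → organic content high)
(D) alone accounts for all the evidence.

D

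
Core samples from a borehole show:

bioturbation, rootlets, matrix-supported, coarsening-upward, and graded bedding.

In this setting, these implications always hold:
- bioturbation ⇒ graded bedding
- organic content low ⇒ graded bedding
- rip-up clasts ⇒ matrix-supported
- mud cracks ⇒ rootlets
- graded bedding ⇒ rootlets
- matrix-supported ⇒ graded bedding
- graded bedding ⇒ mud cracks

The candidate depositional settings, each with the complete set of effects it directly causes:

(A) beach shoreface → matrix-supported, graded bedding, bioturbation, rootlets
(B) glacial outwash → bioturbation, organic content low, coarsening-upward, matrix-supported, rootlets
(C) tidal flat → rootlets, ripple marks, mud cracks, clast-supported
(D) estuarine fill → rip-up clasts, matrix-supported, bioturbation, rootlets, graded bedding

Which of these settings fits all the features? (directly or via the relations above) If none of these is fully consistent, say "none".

B

Checking each candidate against the observations:
(A) beach shoreface — does not account for coarsening-upward
(B) glacial outwash — accounts for every observation (graded bedding by bioturbation → graded bedding)
(C) tidal flat — bioturbation -; rootlets +; matrix-supported -; coarsening-upward -; graded bedding -
(D) estuarine fill — does not account for coarsening-upward
(B) is the only candidate with no mismatches.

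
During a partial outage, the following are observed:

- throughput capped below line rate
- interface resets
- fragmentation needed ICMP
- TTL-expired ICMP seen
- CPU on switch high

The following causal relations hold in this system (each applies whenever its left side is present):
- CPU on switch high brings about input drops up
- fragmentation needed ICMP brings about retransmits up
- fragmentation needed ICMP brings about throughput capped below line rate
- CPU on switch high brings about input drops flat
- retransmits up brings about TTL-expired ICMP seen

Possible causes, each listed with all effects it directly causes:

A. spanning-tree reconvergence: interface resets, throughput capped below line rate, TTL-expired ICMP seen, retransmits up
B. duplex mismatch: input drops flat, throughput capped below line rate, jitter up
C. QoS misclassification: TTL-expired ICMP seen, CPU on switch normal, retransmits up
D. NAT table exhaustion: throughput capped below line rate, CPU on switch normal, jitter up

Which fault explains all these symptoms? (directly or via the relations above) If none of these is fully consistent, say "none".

Testing each hypothesis:
(A) spanning-tree reconvergence — throughput capped below line rate +; interface resets +; fragmentation needed ICMP -; TTL-expired ICMP seen +; CPU on switch high -
(B) duplex mismatch — does not account for interface resets, fragmentation needed ICMP, TTL-expired ICMP seen, CPU on switch high
(C) QoS misclassification — fails on throughput capped below line rate, interface resets, fragmentation needed ICMP, CPU on switch high (predicts CPU on switch normal, not CPU on switch high)
(D) NAT table exhaustion — throughput capped below line rate +; interface resets -; fragmentation needed ICMP -; TTL-expired ICMP seen -; CPU on switch high -
None of the listed candidates fits everything.

none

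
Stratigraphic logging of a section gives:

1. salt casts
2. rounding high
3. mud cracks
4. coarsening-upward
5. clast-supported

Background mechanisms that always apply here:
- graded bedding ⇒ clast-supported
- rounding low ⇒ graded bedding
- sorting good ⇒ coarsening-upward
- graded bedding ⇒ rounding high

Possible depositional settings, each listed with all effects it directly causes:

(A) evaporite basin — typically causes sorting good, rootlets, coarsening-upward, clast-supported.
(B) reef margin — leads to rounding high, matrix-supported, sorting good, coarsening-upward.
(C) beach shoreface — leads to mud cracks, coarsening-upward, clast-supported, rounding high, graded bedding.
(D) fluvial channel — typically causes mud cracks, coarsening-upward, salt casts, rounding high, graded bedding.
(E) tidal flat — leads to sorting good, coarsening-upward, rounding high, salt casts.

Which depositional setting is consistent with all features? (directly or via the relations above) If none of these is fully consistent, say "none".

D

Per-candidate check:
(A) evaporite basin — does not account for salt casts, rounding high, mud cracks
(B) reef margin — fails on salt casts, mud cracks, clast-supported (predicts matrix-supported, not clast-supported)
(C) beach shoreface — salt casts NO; rounding high yes; mud cracks yes; coarsening-upward yes; clast-supported yes
(D) fluvial channel — salt casts yes; rounding high yes; mud cracks yes; coarsening-upward yes; clast-supported yes (by graded bedding → clast-supported)
(E) tidal flat — salt casts yes; rounding high yes; mud cracks NO; coarsening-upward yes; clast-supported NO
(D) is the only candidate with no mismatches.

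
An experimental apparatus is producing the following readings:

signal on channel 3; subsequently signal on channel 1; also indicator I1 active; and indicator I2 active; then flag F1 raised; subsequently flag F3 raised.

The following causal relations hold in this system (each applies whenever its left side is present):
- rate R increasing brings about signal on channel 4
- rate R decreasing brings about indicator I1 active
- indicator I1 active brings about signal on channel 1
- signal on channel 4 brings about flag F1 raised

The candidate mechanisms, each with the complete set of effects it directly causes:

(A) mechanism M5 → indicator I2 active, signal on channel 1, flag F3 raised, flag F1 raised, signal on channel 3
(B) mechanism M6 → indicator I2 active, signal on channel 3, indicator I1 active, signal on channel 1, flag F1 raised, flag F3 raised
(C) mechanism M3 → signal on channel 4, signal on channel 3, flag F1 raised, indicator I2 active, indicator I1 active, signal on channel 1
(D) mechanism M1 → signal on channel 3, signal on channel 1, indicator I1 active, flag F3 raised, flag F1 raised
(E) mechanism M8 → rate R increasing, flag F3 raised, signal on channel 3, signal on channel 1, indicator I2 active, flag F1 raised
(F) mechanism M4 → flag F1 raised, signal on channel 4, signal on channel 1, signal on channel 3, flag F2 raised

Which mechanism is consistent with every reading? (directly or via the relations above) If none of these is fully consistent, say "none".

Per-candidate check:
(A) mechanism M5 — does not account for indicator I1 active
(B) mechanism M6 — accounts for every observation
(C) mechanism M3 — signal on channel 3 match; signal on channel 1 match; indicator I1 active match; indicator I2 active match; flag F1 raised match; flag F3 raised miss
(D) mechanism M1 — does not account for indicator I2 active
(E) mechanism M8 — does not account for indicator I1 active
(F) mechanism M4 — signal on channel 3 match; signal on channel 1 match; indicator I1 active miss; indicator I2 active miss; flag F1 raised match; flag F3 raised miss
(B) is the only candidate with no mismatches.

B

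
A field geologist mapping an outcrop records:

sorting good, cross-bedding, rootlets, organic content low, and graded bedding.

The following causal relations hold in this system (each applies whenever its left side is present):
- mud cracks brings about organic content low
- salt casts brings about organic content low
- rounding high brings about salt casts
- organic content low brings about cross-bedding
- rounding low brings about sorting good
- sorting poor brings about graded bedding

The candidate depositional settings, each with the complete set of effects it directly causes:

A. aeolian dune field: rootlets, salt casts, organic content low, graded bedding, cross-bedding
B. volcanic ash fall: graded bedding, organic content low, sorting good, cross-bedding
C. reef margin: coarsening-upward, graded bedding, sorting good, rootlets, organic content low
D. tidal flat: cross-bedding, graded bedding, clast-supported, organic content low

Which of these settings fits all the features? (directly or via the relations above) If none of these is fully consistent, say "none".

C

For each candidate, compare predicted effects to what was observed:
(A) aeolian dune field — sorting good -; cross-bedding +; rootlets +; organic content low +; graded bedding +
(B) volcanic ash fall — sorting good +; cross-bedding +; rootlets -; organic content low +; graded bedding +
(C) reef margin — accounts for every observation (cross-bedding via organic content low → cross-bedding)
(D) tidal flat — does not account for sorting good, rootlets
Only (C) is consistent with every observation.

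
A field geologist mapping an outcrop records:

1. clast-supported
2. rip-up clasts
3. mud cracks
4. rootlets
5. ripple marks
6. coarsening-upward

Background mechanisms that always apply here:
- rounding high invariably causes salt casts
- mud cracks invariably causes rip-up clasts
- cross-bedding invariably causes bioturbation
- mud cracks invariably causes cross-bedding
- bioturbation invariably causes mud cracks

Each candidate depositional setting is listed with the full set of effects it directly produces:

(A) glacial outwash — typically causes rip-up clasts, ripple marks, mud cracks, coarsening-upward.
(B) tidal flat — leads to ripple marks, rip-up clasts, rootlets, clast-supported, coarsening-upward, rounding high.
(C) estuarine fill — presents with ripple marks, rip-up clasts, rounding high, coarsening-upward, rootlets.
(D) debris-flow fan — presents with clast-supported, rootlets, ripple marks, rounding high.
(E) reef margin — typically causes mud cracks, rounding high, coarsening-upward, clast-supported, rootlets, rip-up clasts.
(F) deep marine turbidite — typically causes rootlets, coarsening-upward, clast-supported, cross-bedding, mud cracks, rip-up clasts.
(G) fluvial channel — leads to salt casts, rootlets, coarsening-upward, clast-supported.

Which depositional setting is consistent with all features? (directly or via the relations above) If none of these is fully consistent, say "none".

none

Checking each candidate against the observations:
(A) glacial outwash — clast-supported -; rip-up clasts +; mud cracks +; rootlets -; ripple marks +; coarsening-upward +
(B) tidal flat — clast-supported +; rip-up clasts +; mud cracks -; rootlets +; ripple marks +; coarsening-upward +
(C) estuarine fill — clast-supported -; rip-up clasts +; mud cracks -; rootlets +; ripple marks +; coarsening-upward +
(D) debris-flow fan — does not account for rip-up clasts, mud cracks, coarsening-upward
(E) reef margin — does not account for ripple marks
(F) deep marine turbidite — clast-supported +; rip-up clasts +; mud cracks +; rootlets +; ripple marks -; coarsening-upward +
(G) fluvial channel — does not account for rip-up clasts, mud cracks, ripple marks
No candidate is consistent with all observations.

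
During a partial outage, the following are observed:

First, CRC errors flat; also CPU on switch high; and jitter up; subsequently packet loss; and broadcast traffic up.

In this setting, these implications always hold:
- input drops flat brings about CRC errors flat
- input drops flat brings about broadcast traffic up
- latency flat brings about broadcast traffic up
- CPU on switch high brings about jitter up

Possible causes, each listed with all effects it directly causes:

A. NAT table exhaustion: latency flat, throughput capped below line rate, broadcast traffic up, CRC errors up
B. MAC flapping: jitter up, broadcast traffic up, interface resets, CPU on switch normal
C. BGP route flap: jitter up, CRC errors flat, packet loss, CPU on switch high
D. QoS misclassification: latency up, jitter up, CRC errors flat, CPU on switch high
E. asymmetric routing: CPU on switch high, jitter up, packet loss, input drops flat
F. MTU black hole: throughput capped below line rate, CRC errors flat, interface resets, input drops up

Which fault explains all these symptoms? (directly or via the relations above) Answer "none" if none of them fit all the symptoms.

E

For each candidate, compare predicted effects to what was observed:
(A) NAT table exhaustion — fails on CRC errors flat, CPU on switch high, jitter up, packet loss (predicts CRC errors up, not CRC errors flat)
(B) MAC flapping — fails on CRC errors flat, CPU on switch high, packet loss (predicts CPU on switch normal, not CPU on switch high)
(C) BGP route flap — CRC errors flat +; CPU on switch high +; jitter up +; packet loss +; broadcast traffic up -
(D) QoS misclassification — does not account for packet loss, broadcast traffic up
(E) asymmetric routing — accounts for every observation (CRC errors flat through input drops flat → CRC errors flat)
(F) MTU black hole — CRC errors flat +; CPU on switch high -; jitter up -; packet loss -; broadcast traffic up -
(E) alone accounts for all the evidence.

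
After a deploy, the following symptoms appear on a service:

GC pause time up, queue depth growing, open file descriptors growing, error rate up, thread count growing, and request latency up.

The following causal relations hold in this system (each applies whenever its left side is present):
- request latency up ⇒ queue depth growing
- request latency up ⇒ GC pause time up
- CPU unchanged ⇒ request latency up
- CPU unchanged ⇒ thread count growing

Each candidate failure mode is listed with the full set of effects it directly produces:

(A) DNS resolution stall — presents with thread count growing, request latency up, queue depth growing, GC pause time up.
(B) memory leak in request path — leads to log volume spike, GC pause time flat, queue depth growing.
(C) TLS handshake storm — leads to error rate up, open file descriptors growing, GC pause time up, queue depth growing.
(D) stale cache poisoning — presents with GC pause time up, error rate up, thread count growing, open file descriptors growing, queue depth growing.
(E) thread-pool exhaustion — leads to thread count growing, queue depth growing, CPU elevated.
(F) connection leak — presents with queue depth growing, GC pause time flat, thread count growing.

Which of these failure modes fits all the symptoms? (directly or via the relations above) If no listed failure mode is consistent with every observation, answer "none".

none

Per-candidate check:
(A) DNS resolution stall — does not account for open file descriptors growing, error rate up
(B) memory leak in request path — fails on GC pause time up, open file descriptors growing, error rate up, thread count growing, request latency up (predicts GC pause time flat, not GC pause time up)
(C) TLS handshake storm — does not account for thread count growing, request latency up
(D) stale cache poisoning — GC pause time up +; queue depth growing +; open file descriptors growing +; error rate up +; thread count growing +; request latency up -
(E) thread-pool exhaustion — GC pause time up -; queue depth growing +; open file descriptors growing -; error rate up -; thread count growing +; request latency up -
(F) connection leak — fails on GC pause time up, open file descriptors growing, error rate up, request latency up (predicts GC pause time flat, not GC pause time up)
None of the listed candidates fits everything.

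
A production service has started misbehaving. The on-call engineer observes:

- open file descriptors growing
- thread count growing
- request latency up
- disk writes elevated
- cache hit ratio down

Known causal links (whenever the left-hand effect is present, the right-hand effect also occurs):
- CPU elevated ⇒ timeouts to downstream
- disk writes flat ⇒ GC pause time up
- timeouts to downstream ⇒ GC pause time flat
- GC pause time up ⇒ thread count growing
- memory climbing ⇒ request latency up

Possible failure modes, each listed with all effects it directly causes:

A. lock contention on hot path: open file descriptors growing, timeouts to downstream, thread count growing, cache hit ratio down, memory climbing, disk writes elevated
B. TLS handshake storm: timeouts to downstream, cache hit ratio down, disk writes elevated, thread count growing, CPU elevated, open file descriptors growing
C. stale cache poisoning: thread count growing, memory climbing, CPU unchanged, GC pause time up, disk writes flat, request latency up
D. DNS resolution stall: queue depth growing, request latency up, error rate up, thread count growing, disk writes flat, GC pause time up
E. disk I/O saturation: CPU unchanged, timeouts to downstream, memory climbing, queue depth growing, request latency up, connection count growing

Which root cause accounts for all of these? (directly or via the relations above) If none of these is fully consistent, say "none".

Per-candidate check:
(A) lock contention on hot path — accounts for every observation (request latency up by memory climbing → request latency up)
(B) TLS handshake storm — open file descriptors growing +; thread count growing +; request latency up -; disk writes elevated +; cache hit ratio down +
(C) stale cache poisoning — open file descriptors growing -; thread count growing +; request latency up +; disk writes elevated -; cache hit ratio down -
(D) DNS resolution stall — open file descriptors growing -; thread count growing +; request latency up +; disk writes elevated -; cache hit ratio down -
(E) disk I/O saturation — does not account for open file descriptors growing, thread count growing, disk writes elevated, cache hit ratio down
Only (A) is consistent with every observation.

A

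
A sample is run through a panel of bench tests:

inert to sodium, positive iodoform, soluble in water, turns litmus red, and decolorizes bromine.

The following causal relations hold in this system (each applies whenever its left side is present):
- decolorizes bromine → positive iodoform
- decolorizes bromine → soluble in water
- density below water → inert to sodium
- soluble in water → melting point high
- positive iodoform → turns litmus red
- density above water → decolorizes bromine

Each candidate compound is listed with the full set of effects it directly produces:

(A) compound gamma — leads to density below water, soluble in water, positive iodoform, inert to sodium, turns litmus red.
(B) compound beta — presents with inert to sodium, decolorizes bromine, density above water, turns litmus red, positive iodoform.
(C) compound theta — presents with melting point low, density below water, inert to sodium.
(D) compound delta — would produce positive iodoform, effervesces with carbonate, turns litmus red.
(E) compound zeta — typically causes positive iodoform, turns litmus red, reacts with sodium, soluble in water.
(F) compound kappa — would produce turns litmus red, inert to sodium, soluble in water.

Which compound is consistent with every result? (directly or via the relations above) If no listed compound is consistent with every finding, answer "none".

Testing each hypothesis:
(A) compound gamma — inert to sodium ✓; positive iodoform ✓; soluble in water ✓; turns litmus red ✓; decolorizes bromine ✗
(B) compound beta — inert to sodium ✓; positive iodoform ✓; soluble in water ✓ (via decolorizes bromine → soluble in water); turns litmus red ✓; decolorizes bromine ✓
(C) compound theta — does not account for positive iodoform, soluble in water, turns litmus red, decolorizes bromine
(D) compound delta — does not account for inert to sodium, soluble in water, decolorizes bromine
(E) compound zeta — inert to sodium ✗; positive iodoform ✓; soluble in water ✓; turns litmus red ✓; decolorizes bromine ✗
(F) compound kappa — does not account for positive iodoform, decolorizes bromine
(B) alone accounts for all the evidence.

B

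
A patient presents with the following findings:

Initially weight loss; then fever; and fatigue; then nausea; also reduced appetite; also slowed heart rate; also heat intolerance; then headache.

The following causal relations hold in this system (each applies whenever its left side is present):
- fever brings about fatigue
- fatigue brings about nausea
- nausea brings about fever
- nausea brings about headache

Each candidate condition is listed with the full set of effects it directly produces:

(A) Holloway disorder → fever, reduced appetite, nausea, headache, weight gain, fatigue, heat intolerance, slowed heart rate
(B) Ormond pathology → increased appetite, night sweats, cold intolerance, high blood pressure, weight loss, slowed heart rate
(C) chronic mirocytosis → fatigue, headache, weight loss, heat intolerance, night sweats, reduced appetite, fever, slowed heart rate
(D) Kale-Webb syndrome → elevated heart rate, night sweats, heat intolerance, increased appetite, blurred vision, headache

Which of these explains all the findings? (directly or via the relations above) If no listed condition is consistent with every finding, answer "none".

C

Per-candidate check:
(A) Holloway disorder — fails on weight loss (predicts weight gain, not weight loss)
(B) Ormond pathology — weight loss ✓; fever ✗; fatigue ✗; nausea ✗; reduced appetite ✗; slowed heart rate ✓; heat intolerance ✗; headache ✗
(C) chronic mirocytosis — accounts for every observation (nausea through fatigue → nausea)
(D) Kale-Webb syndrome — weight loss ✗; fever ✗; fatigue ✗; nausea ✗; reduced appetite ✗; slowed heart rate ✗; heat intolerance ✓; headache ✓
(C) alone accounts for all the evidence.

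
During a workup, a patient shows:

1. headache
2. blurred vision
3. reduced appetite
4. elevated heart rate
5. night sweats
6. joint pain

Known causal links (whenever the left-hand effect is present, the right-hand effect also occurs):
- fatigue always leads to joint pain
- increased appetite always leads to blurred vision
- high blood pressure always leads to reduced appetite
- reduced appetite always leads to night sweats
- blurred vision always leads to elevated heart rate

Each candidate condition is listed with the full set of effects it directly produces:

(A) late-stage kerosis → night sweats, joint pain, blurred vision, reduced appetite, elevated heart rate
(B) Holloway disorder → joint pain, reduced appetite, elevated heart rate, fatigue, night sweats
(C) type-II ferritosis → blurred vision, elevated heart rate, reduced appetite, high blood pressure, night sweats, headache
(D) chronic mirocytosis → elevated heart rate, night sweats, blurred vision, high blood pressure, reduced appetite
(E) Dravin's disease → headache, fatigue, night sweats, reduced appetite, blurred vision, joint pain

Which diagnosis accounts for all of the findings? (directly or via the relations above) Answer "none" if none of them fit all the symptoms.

E

Testing each hypothesis:
(A) late-stage kerosis — headache miss; blurred vision match; reduced appetite match; elevated heart rate match; night sweats match; joint pain match
(B) Holloway disorder — does not account for headache, blurred vision
(C) type-II ferritosis — headache match; blurred vision match; reduced appetite match; elevated heart rate match; night sweats match; joint pain miss
(D) chronic mirocytosis — does not account for headache, joint pain
(E) Dravin's disease — headache match; blurred vision match; reduced appetite match; elevated heart rate match (via blurred vision → elevated heart rate); night sweats match; joint pain match
Only (E) is consistent with every observation.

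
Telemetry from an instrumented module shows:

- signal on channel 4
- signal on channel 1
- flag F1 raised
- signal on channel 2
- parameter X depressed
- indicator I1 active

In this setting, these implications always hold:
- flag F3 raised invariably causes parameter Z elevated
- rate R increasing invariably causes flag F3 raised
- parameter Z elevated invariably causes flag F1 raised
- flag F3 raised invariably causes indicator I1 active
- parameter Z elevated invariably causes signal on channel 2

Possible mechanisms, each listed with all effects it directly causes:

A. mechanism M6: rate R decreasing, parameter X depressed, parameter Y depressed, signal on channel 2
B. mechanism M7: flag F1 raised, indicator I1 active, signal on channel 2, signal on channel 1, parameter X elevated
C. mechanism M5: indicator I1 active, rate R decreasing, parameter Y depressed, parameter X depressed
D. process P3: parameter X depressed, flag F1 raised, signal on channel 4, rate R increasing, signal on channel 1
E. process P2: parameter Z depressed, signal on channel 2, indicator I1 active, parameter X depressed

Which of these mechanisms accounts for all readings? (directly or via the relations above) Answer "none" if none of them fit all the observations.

Testing each hypothesis:
(A) mechanism M6 — signal on channel 4 NO; signal on channel 1 NO; flag F1 raised NO; signal on channel 2 yes; parameter X depressed yes; indicator I1 active NO
(B) mechanism M7 — fails on signal on channel 4, parameter X depressed (predicts parameter X elevated, not parameter X depressed)
(C) mechanism M5 — does not account for signal on channel 4, signal on channel 1, flag F1 raised, signal on channel 2
(D) process P3 — signal on channel 4 yes; signal on channel 1 yes; flag F1 raised yes; signal on channel 2 yes (via rate R increasing → flag F3 raised → parameter Z elevated → signal on channel 2); parameter X depressed yes; indicator I1 active yes (via rate R increasing → flag F3 raised → indicator I1 active)
(E) process P2 — does not account for signal on channel 4, signal on channel 1, flag F1 raised
(D) is the only candidate with no mismatches.

D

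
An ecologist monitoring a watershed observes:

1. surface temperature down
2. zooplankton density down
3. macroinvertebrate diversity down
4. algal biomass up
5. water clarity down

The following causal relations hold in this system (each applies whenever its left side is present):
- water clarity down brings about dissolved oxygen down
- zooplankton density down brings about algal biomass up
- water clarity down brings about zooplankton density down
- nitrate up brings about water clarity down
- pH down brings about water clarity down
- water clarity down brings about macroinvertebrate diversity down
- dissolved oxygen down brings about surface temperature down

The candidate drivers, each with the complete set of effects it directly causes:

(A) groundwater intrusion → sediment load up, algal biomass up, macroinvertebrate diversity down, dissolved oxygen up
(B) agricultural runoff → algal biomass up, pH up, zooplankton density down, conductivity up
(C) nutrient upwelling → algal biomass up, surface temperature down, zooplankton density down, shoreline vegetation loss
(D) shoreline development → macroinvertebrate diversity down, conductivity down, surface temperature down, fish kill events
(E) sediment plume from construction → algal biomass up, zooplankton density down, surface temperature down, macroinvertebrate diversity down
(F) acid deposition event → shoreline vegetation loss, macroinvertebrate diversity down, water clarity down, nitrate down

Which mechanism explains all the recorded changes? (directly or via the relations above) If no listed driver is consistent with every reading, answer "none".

Per-candidate check:
(A) groundwater intrusion — surface temperature down -; zooplankton density down -; macroinvertebrate diversity down +; algal biomass up +; water clarity down -
(B) agricultural runoff — does not account for surface temperature down, macroinvertebrate diversity down, water clarity down
(C) nutrient upwelling — does not account for macroinvertebrate diversity down, water clarity down
(D) shoreline development — does not account for zooplankton density down, algal biomass up, water clarity down
(E) sediment plume from construction — surface temperature down +; zooplankton density down +; macroinvertebrate diversity down +; algal biomass up +; water clarity down -
(F) acid deposition event — surface temperature down + (via water clarity down → dissolved oxygen down → surface temperature down); zooplankton density down + (via water clarity down → zooplankton density down); macroinvertebrate diversity down +; algal biomass up + (via water clarity down → zooplankton density down → algal biomass up); water clarity down +
(F) is the only candidate with no mismatches.

F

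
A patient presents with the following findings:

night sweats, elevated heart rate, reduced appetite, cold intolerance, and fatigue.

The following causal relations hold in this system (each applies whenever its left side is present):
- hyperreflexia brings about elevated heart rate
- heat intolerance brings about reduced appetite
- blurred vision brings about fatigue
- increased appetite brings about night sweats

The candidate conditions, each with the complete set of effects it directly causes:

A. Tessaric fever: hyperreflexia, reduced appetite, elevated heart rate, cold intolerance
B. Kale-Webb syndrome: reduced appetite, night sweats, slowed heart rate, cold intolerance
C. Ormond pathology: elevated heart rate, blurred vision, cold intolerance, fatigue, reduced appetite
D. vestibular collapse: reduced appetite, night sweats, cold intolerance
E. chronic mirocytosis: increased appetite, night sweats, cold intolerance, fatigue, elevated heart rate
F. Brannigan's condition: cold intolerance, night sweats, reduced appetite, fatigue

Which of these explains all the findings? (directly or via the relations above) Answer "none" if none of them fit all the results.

For each candidate, compare predicted effects to what was observed:
(A) Tessaric fever — does not account for night sweats, fatigue
(B) Kale-Webb syndrome — night sweats match; elevated heart rate miss; reduced appetite match; cold intolerance match; fatigue miss
(C) Ormond pathology — does not account for night sweats
(D) vestibular collapse — does not account for elevated heart rate, fatigue
(E) chronic mirocytosis — fails on reduced appetite (predicts increased appetite, not reduced appetite)
(F) Brannigan's condition — does not account for elevated heart rate
Every candidate fails on at least one observation.

none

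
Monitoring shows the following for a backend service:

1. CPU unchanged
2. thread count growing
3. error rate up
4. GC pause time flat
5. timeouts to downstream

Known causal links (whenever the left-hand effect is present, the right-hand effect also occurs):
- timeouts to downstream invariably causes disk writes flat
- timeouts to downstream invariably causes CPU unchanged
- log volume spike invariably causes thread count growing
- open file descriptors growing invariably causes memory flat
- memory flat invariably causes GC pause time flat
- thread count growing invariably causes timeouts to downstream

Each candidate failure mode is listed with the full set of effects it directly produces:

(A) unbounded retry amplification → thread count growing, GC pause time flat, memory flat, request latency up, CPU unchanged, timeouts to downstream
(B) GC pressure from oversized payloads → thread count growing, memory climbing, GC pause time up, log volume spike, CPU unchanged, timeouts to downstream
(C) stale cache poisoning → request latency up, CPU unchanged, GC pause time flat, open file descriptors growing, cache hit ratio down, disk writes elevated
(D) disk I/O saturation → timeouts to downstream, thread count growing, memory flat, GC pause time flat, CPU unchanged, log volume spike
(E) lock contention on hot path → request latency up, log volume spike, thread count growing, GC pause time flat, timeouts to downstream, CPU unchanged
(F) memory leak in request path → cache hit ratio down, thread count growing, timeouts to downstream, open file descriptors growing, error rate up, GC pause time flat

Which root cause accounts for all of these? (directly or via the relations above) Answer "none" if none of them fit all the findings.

F

Per-candidate check:
(A) unbounded retry amplification — CPU unchanged +; thread count growing +; error rate up -; GC pause time flat +; timeouts to downstream +
(B) GC pressure from oversized payloads — fails on error rate up, GC pause time flat (predicts GC pause time up, not GC pause time flat)
(C) stale cache poisoning — CPU unchanged +; thread count growing -; error rate up -; GC pause time flat +; timeouts to downstream -
(D) disk I/O saturation — does not account for error rate up
(E) lock contention on hot path — does not account for error rate up
(F) memory leak in request path — accounts for every observation (CPU unchanged via timeouts to downstream → CPU unchanged)
(F) is the only candidate with no mismatches.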